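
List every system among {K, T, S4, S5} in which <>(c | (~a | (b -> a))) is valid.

K-tableau for the negation ~<>(c | (~a | (b -> a))):
1. ~<>(c | (~a | (b -> a))), u
Complete open branch: countermodel on a K-frame, so not valid in K.
T-tableau for the negation ~<>(c | (~a | (b -> a))):
1. ~<>(c | (~a | (b -> a))), u
2. ~(c | (~a | (b -> a))), u
3. ~c, u
4. ~(~a | (b -> a)), u
5. a, u
6. ~(b -> a), u
7. b, u
8. ~a, u
Accessibility: uRu
Branch closes: a and ~a both at u.
Every branch closes (one shown): valid in T, hence also in S4, S5 (every theorem of T is a theorem of S4 and S5).

T, S4, S5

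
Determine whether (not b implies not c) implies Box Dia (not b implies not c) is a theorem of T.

Tableau for the negation not ((not b implies not c) implies Box Dia (not b implies not c)):
1. not ((not b implies not c) implies Box Dia (not b implies not c)), u
2. not b implies not c, u
3. not Box Dia (not b implies not c), u
4. not c, u
5. not Dia (not b implies not c), v
6. not (not b implies not c), v
7. not b, v
8. c, v
Accessibility: uRu, uRv, vRv
The negation has an open branch (countermodel exists).

No, not valid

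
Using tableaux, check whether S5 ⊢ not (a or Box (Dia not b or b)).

Tableau for the negation a or Box (Dia not b or b):
1. a or Box (Dia not b or b), 0
2. Box (Dia not b or b), 0
3. Dia not b or b, 0
4. b, 0
Accessibility: 0R0
The negation has an open branch (countermodel exists).

Invalid (countermodel exists)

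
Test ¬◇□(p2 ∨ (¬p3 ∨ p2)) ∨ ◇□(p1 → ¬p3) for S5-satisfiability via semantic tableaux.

1. ¬◇□(p2 ∨ (¬p3 ∨ p2)) ∨ ◇□(p1 → ¬p3), w0
2. ◇□(p1 → ¬p3), w0
3. □(p1 → ¬p3), w1
4. p1 → ¬p3, w0
5. p1 → ¬p3, w1
6. ¬p3, w0
7. ¬p3, w1
Accessibility: w0Rw0, w0Rw1, w1Rw0, w1Rw1

Satisfiable (open branch found)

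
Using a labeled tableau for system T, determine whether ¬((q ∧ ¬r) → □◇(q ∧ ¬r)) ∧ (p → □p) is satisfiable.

1. ¬((q ∧ ¬r) → □◇(q ∧ ¬r)) ∧ (p → □p), w0
2. ¬((q ∧ ¬r) → □◇(q ∧ ¬r)), w0
3. p → □p, w0
4. q ∧ ¬r, w0
5. ¬□◇(q ∧ ¬r), w0
6. q, w0
7. ¬r, w0
8. □p, w0
9. p, w0
10. ¬◇(q ∧ ¬r), w1
11. p, w1
12. ¬(q ∧ ¬r), w1
13. r, w1
Accessibility: w0Rw0, w0Rw1, w1Rw1

Satisfiable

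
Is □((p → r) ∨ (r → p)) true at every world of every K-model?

Valid

Tableau for the negation ¬□((p → r) ∨ (r → p)):
1. ¬□((p → r) ∨ (r → p)), w0
2. ¬((p → r) ∨ (r → p)), w1   [¬□-rule on 1: fresh world w1, w0Rw1]
3. ¬(p → r), w1   [¬∨-rule on 2]
4. ¬(r → p), w1   [¬∨-rule on 2]
5. p, w1   [¬→-rule on 3]
6. ¬r, w1   [¬→-rule on 3]
7. r, w1   [¬→-rule on 4]
8. ¬p, w1   [¬→-rule on 4]
Accessibility: w0Rw1
Branch closes: r and ¬r both at w1.
Every branch of the negation's tableau closes; the branch above is one of them.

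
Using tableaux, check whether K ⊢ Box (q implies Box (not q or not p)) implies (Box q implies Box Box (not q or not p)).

Valid in K

Tableau for the negation not (Box (q implies Box (not q or not p)) implies (Box q implies Box Box (not q or not p))):
1. not (Box (q implies Box (not q or not p)) implies (Box q implies Box Box (not q or not p))), u
2. Box (q implies Box (not q or not p)), u
3. not (Box q implies Box Box (not q or not p)), u
4. Box q, u
5. not Box Box (not q or not p), u
6. not Box (not q or not p), v
7. q implies Box (not q or not p), v
8. q, v
9. Box (not q or not p), v
10. not (not q or not p), w
11. q, w
12. p, w
13. not q or not p, w
14. not p, w
Accessibility: uRv, vRw
Branch closes: p and not p both at w.
All branches of the negation close; one closing branch shown above.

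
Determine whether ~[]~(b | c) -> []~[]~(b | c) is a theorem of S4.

Not valid

Tableau for the negation ~(~[]~(b | c) -> []~[]~(b | c)):
1. ~(~[]~(b | c) -> []~[]~(b | c)), u
2. ~[]~(b | c), u
3. ~[]~[]~(b | c), u
4. b | c, v
5. c, v
6. []~(b | c), w
7. ~(b | c), w
8. ~b, w
9. ~c, w
Accessibility: uRu, uRv, uRw, vRv, wRw
The negation has an open branch (countermodel exists).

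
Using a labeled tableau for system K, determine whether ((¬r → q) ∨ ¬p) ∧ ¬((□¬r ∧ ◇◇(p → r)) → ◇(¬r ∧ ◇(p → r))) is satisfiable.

1. ((¬r → q) ∨ ¬p) ∧ ¬((□¬r ∧ ◇◇(p → r)) → ◇(¬r ∧ ◇(p → r))), w0
2. (¬r → q) ∨ ¬p, w0
3. ¬((□¬r ∧ ◇◇(p → r)) → ◇(¬r ∧ ◇(p → r))), w0
4. □¬r ∧ ◇◇(p → r), w0
5. ¬◇(¬r ∧ ◇(p → r)), w0
6. □¬r, w0
7. ◇◇(p → r), w0
8. ¬r → q, w0
9. q, w0
10. ◇(p → r), w1
11. ¬(¬r ∧ ◇(p → r)), w1
12. ¬r, w1
13. ¬◇(p → r), w1
14. p → r, w2
15. ¬(p → r), w2
16. p, w2
17. ¬r, w2
18. r, w2
Accessibility: w0Rw1, w1Rw2
Branch closes: r and ¬r both at w2.
All branches of the tableau close; one closing branch shown above.

Unsatisfiable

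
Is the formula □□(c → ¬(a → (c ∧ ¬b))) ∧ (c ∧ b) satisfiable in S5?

Yes, satisfiable

1. □□(c → ¬(a → (c ∧ ¬b))) ∧ (c ∧ b), u
2. □□(c → ¬(a → (c ∧ ¬b))), u
3. c ∧ b, u
4. c, u
5. b, u
6. □(c → ¬(a → (c ∧ ¬b))), u
7. c → ¬(a → (c ∧ ¬b)), u
8. ¬(a → (c ∧ ¬b)), u
9. a, u
10. ¬(c ∧ ¬b), u
Accessibility: uRu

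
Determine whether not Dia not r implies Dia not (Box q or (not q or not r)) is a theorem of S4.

Tableau for the negation not (not Dia not r implies Dia not (Box q or (not q or not r))):
1. not (not Dia not r implies Dia not (Box q or (not q or not r))), u
2. not Dia not r, u
3. not Dia not (Box q or (not q or not r)), u
4. r, u
5. Box q or (not q or not r), u
6. not q or not r, u
7. not q, u
Accessibility: uRu
The negation has an open branch (countermodel exists).

No, not valid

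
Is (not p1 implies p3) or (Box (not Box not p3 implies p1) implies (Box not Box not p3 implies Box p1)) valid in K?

Valid

Tableau for the negation not ((not p1 implies p3) or (Box (not Box not p3 implies p1) implies (Box not Box not p3 implies Box p1))):
1. not ((not p1 implies p3) or (Box (not Box not p3 implies p1) implies (Box not Box not p3 implies Box p1))), 0
2. not (not p1 implies p3), 0   [neg-or-rule on 1]
3. not (Box (not Box not p3 implies p1) implies (Box not Box not p3 implies Box p1)), 0   [neg-or-rule on 1]
4. not p1, 0   [neg-implies-rule on 2]
5. not p3, 0   [neg-implies-rule on 2]
6. Box (not Box not p3 implies p1), 0   [neg-implies-rule on 3]
7. not (Box not Box not p3 implies Box p1), 0   [neg-implies-rule on 3]
8. Box not Box not p3, 0   [neg-implies-rule on 7]
9. not Box p1, 0   [neg-implies-rule on 7]
10. not p1, 1   [neg-Box-rule on 9: fresh world 1, 0R1]
11. not Box not p3 implies p1, 1   [Box-rule on 6 via 0R1]
12. not Box not p3, 1   [Box-rule on 8 via 0R1]
13. Box not p3, 1   [implies-rule on 11 (branches; this branch)]
14. p3, 2   [neg-Box-rule on 12: fresh world 2, 1R2]
15. not p3, 2   [Box-rule on 13 via 1R2]
Accessibility: 0R1, 1R2
Branch closes: p3 and not p3 both at 2.
Every branch of the negation's tableau closes; the branch above is one of them.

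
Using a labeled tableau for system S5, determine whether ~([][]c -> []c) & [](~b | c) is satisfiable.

Unsatisfiable (every branch closes)

1. ~([][]c -> []c) & [](~b | c), u
2. ~([][]c -> []c), u   [&-rule on 1]
3. [](~b | c), u   [&-rule on 1]
4. [][]c, u   [~->-rule on 2]
5. ~[]c, u   [~->-rule on 2]
6. ~b | c, u   [[]-rule on 3 via uRu]
7. []c, u   [[]-rule on 4 via uRu]
8. c, u   [[]-rule on 7 via uRu]
9. ~c, v   [~[]-rule on 5: fresh world v, uRv]
10. ~b | c, v   [[]-rule on 3 via uRv]
11. []c, v   [[]-rule on 4 via uRv]
12. c, v   [[]-rule on 7 via uRv]
Accessibility: uRu, uRv, vRu, vRv
Branch closes: c and ~c both at v.
All branches of the tableau close; one closing branch shown above.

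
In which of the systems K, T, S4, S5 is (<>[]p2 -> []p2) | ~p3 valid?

S5-tableau for the negation ~((<>[]p2 -> []p2) | ~p3):
1. ~((<>[]p2 -> []p2) | ~p3), 0
2. ~(<>[]p2 -> []p2), 0
3. p3, 0
4. <>[]p2, 0
5. ~[]p2, 0
6. []p2, 1
7. p2, 0
8. p2, 1
9. ~p2, 2
10. p2, 2
Accessibility: 0R0, 0R1, 0R2, 1R0, 1R1, 1R2, 2R0, 2R1, 2R2
Branch closes: p2 and ~p2 both at 2.
Every branch closes (one shown): valid in S5.
S4-tableau for the negation ~((<>[]p2 -> []p2) | ~p3):
1. ~((<>[]p2 -> []p2) | ~p3), 0
2. ~(<>[]p2 -> []p2), 0
3. p3, 0
4. <>[]p2, 0
5. ~[]p2, 0
6. []p2, 1
7. p2, 1
8. ~p2, 2
Accessibility: 0R0, 0R1, 0R2, 1R1, 2R2
Complete open branch: countermodel on an S4-frame, so not valid in S4, nor in K, T (the same frame is also a K-frame and a T-frame).

S5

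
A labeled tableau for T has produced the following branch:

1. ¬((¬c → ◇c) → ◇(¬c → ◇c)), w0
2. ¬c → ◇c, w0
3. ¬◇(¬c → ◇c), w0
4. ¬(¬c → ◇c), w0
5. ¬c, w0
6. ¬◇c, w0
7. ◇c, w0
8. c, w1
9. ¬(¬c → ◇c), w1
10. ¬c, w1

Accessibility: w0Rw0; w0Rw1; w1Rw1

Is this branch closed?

Yes, closed

Both c and ¬c appear at w1.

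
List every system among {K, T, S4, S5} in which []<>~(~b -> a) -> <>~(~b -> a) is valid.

T, S4, S5

T-tableau for the negation ~([]<>~(~b -> a) -> <>~(~b -> a)):
1. ~([]<>~(~b -> a) -> <>~(~b -> a)), 0
2. []<>~(~b -> a), 0   [~->-rule on 1]
3. ~<>~(~b -> a), 0   [~->-rule on 1]
4. <>~(~b -> a), 0   [[]-rule on 2 via 0R0]
5. ~b -> a, 0   [~<>-rule on 3 via 0R0]
6. a, 0   [->-rule on 5 (branches; this branch)]
7. ~(~b -> a), 1   [<>-rule on 4: fresh world 1, 0R1]
8. ~b, 1   [~->-rule on 7]
9. ~a, 1   [~->-rule on 7]
10. <>~(~b -> a), 1   [[]-rule on 2 via 0R1]
11. ~b -> a, 1   [~<>-rule on 3 via 0R1]
12. a, 1   [->-rule on 11 (branches; this branch)]
Accessibility: 0R0, 0R1, 1R1
Branch closes: a and ~a both at 1.
Every branch closes (one shown): valid in T, hence also in S4, S5 (every theorem of T is a theorem of S4 and S5).
K-tableau for the negation ~([]<>~(~b -> a) -> <>~(~b -> a)):
1. ~([]<>~(~b -> a) -> <>~(~b -> a)), 0
2. []<>~(~b -> a), 0   [~->-rule on 1]
3. ~<>~(~b -> a), 0   [~->-rule on 1]
Complete open branch: countermodel on a K-frame, so not valid in K.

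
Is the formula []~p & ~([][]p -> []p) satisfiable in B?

1. []~p & ~([][]p -> []p), u
2. []~p, u   [&-rule on 1]
3. ~([][]p -> []p), u   [&-rule on 1]
4. [][]p, u   [~->-rule on 3]
5. ~[]p, u   [~->-rule on 3]
6. ~p, u   [[]-rule on 2 via uRu]
7. []p, u   [[]-rule on 4 via uRu]
8. p, u   [[]-rule on 7 via uRu]
Accessibility: uRu
Branch closes: p and ~p both at u.
All branches of the tableau close; one closing branch shown above.

No, unsatisfiable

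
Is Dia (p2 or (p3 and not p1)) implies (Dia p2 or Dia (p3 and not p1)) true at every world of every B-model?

Valid

Tableau for the negation not (Dia (p2 or (p3 and not p1)) implies (Dia p2 or Dia (p3 and not p1))):
1. not (Dia (p2 or (p3 and not p1)) implies (Dia p2 or Dia (p3 and not p1))), u
2. Dia (p2 or (p3 and not p1)), u
3. not (Dia p2 or Dia (p3 and not p1)), u
4. not Dia p2, u
5. not Dia (p3 and not p1), u
6. not p2, u
7. not (p3 and not p1), u
8. p1, u
9. p2 or (p3 and not p1), v
10. not p2, v
11. not (p3 and not p1), v
12. p3 and not p1, v
13. p3, v
14. not p1, v
15. p1, v
Accessibility: uRu, uRv, vRu, vRv
Branch closes: p1 and not p1 both at v.
Every branch of the negation's tableau closes; the branch above is one of them.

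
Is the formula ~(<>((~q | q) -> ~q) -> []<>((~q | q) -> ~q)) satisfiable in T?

Satisfiable (open branch found)

1. ~(<>((~q | q) -> ~q) -> []<>((~q | q) -> ~q)), w0
2. <>((~q | q) -> ~q), w0
3. ~[]<>((~q | q) -> ~q), w0
4. (~q | q) -> ~q, w1
5. ~q, w1
6. ~<>((~q | q) -> ~q), w2
7. ~((~q | q) -> ~q), w2
8. ~q | q, w2
9. q, w2
Accessibility: w0Rw0, w0Rw1, w0Rw2, w1Rw1, w2Rw2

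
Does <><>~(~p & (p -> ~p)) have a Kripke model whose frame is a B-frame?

1. <><>~(~p & (p -> ~p)), u
2. <>~(~p & (p -> ~p)), v
3. ~(~p & (p -> ~p)), w
4. ~(p -> ~p), w
5. p, w
Accessibility: uRu, uRv, vRu, vRv, vRw, wRv, wRw

Satisfiable (open branch found)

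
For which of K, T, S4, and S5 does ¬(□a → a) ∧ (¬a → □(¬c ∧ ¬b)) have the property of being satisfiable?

K

K-tableau for the formula:
1. ¬(□a → a) ∧ (¬a → □(¬c ∧ ¬b)), 0
2. ¬(□a → a), 0   [∧-rule on 1]
3. ¬a → □(¬c ∧ ¬b), 0   [∧-rule on 1]
4. □a, 0   [¬→-rule on 2]
5. ¬a, 0   [¬→-rule on 2]
6. □(¬c ∧ ¬b), 0   [→-rule on 3 (branches; this branch)]
Complete open branch: satisfiable in K.
T-tableau for the formula:
1. ¬(□a → a) ∧ (¬a → □(¬c ∧ ¬b)), 0
2. ¬(□a → a), 0   [∧-rule on 1]
3. ¬a → □(¬c ∧ ¬b), 0   [∧-rule on 1]
4. □a, 0   [¬→-rule on 2]
5. ¬a, 0   [¬→-rule on 2]
6. a, 0   [□-rule on 4 via 0R0]
Accessibility: 0R0
Branch closes: a and ¬a both at 0.
Every branch closes (one shown): unsatisfiable in T, hence also in S4, S5 (every S4/S5-frame is a T-frame).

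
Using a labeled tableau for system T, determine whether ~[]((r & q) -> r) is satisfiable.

No, unsatisfiable

1. ~[]((r & q) -> r), u
2. ~((r & q) -> r), v
3. r & q, v
4. ~r, v
5. r, v
6. q, v
Accessibility: uRu, uRv, vRv
Branch closes: r and ~r both at v.
Every branch closes; the branch above is one of them.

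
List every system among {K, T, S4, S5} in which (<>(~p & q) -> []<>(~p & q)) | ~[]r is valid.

S5-tableau for the negation ~((<>(~p & q) -> []<>(~p & q)) | ~[]r):
1. ~((<>(~p & q) -> []<>(~p & q)) | ~[]r), u
2. ~(<>(~p & q) -> []<>(~p & q)), u
3. []r, u
4. <>(~p & q), u
5. ~[]<>(~p & q), u
6. r, u
7. ~p & q, v
8. ~p, v
9. q, v
10. r, v
11. ~<>(~p & q), w
12. r, w
13. ~(~p & q), u
14. ~(~p & q), v
15. ~(~p & q), w
16. ~q, u
17. ~q, v
Accessibility: uRu, uRv, uRw, vRu, vRv, vRw, wRu, wRv, wRw
Branch closes: q and ~q both at v.
Every branch closes (one shown): valid in S5.
S4-tableau for the negation ~((<>(~p & q) -> []<>(~p & q)) | ~[]r):
1. ~((<>(~p & q) -> []<>(~p & q)) | ~[]r), u
2. ~(<>(~p & q) -> []<>(~p & q)), u
3. []r, u
4. <>(~p & q), u
5. ~[]<>(~p & q), u
6. r, u
7. ~p & q, v
8. ~p, v
9. q, v
10. r, v
11. ~<>(~p & q), w
12. r, w
13. ~(~p & q), w
14. ~q, w
Accessibility: uRu, uRv, uRw, vRv, wRw
Complete open branch: countermodel on an S4-frame, so not valid in S4, nor in K, T (the same frame is also a K-frame and a T-frame).

S5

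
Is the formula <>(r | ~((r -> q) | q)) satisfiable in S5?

1. <>(r | ~((r -> q) | q)), 0
2. r | ~((r -> q) | q), 1
3. ~((r -> q) | q), 1
4. ~(r -> q), 1
5. ~q, 1
6. r, 1
Accessibility: 0R0, 0R1, 1R0, 1R1

Satisfiable (open branch found)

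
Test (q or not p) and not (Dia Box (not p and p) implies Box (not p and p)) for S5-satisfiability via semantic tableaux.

No, unsatisfiable

1. (q or not p) and not (Dia Box (not p and p) implies Box (not p and p)), 0
2. q or not p, 0
3. not (Dia Box (not p and p) implies Box (not p and p)), 0
4. Dia Box (not p and p), 0
5. not Box (not p and p), 0
6. not p, 0
7. Box (not p and p), 1
8. not p and p, 0
9. p, 0
Accessibility: 0R0, 0R1, 1R0, 1R1
Branch closes: p and not p both at 0.
Every branch closes; the branch above is one of them.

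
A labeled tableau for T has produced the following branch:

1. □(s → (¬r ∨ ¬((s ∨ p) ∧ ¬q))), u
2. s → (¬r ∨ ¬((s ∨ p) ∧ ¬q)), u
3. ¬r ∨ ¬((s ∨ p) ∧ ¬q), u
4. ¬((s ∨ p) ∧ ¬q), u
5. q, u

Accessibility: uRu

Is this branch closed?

No, open

No atom appears with both signs at the same world.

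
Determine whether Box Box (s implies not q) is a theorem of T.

Tableau for the negation not Box Box (s implies not q):
1. not Box Box (s implies not q), 0
2. not Box (s implies not q), 1   [neg-Box-rule on 1: fresh world 1, 0R1]
3. not (s implies not q), 2   [neg-Box-rule on 2: fresh world 2, 1R2]
4. s, 2   [neg-implies-rule on 3]
5. q, 2   [neg-implies-rule on 3]
Accessibility: 0R0, 0R1, 1R1, 1R2, 2R2
The negation has an open branch (countermodel exists).

No, not valid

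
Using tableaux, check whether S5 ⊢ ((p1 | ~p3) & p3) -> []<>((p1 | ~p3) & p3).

Tableau for the negation ~(((p1 | ~p3) & p3) -> []<>((p1 | ~p3) & p3)):
1. ~(((p1 | ~p3) & p3) -> []<>((p1 | ~p3) & p3)), 0
2. (p1 | ~p3) & p3, 0
3. ~[]<>((p1 | ~p3) & p3), 0
4. p1 | ~p3, 0
5. p3, 0
6. p1, 0
7. ~<>((p1 | ~p3) & p3), 1
8. ~((p1 | ~p3) & p3), 0
9. ~((p1 | ~p3) & p3), 1
10. ~(p1 | ~p3), 0
11. ~p1, 0
Accessibility: 0R0, 0R1, 1R0, 1R1
Branch closes: p1 and ~p1 both at 0.
All branches of the negation close; one closing branch shown above.

Yes, valid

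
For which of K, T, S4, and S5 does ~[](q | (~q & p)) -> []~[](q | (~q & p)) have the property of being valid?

S5

S4-tableau for the negation ~(~[](q | (~q & p)) -> []~[](q | (~q & p))):
1. ~(~[](q | (~q & p)) -> []~[](q | (~q & p))), w0
2. ~[](q | (~q & p)), w0   [~->-rule on 1]
3. ~[]~[](q | (~q & p)), w0   [~->-rule on 1]
4. ~(q | (~q & p)), w1   [~[]-rule on 2: fresh world w1, w0Rw1]
5. ~q, w1   [~|-rule on 4]
6. ~(~q & p), w1   [~|-rule on 4]
7. ~p, w1   [~&-rule on 6 (branches; this branch)]
8. [](q | (~q & p)), w2   [~[]-rule on 3: fresh world w2, w0Rw2]
9. q | (~q & p), w2   [[]-rule on 8 via w2Rw2]
10. ~q & p, w2   [|-rule on 9 (branches; this branch)]
11. ~q, w2   [&-rule on 10]
12. p, w2   [&-rule on 10]
Accessibility: w0Rw0, w0Rw1, w0Rw2, w1Rw1, w2Rw2
Complete open branch: countermodel on an S4-frame, so not valid in S4, nor in K, T (the same frame is also a K-frame and a T-frame).
S5-tableau for the negation ~(~[](q | (~q & p)) -> []~[](q | (~q & p))):
1. ~(~[](q | (~q & p)) -> []~[](q | (~q & p))), w0
2. ~[](q | (~q & p)), w0   [~->-rule on 1]
3. ~[]~[](q | (~q & p)), w0   [~->-rule on 1]
4. ~(q | (~q & p)), w1   [~[]-rule on 2: fresh world w1, w0Rw1]
5. ~q, w1   [~|-rule on 4]
6. ~(~q & p), w1   [~|-rule on 4]
7. ~p, w1   [~&-rule on 6 (branches; this branch)]
8. [](q | (~q & p)), w2   [~[]-rule on 3: fresh world w2, w0Rw2]
9. q | (~q & p), w0   [[]-rule on 8 via w2Rw0]
10. q | (~q & p), w1   [[]-rule on 8 via w2Rw1]
11. q | (~q & p), w2   [[]-rule on 8 via w2Rw2]
12. ~q & p, w0   [|-rule on 9 (branches; this branch)]
13. ~q, w0   [&-rule on 12]
14. p, w0   [&-rule on 12]
15. ~q & p, w1   [|-rule on 10 (branches; this branch)]
16. p, w1   [&-rule on 15]
Accessibility: w0Rw0, w0Rw1, w0Rw2, w1Rw0, w1Rw1, w1Rw2, w2Rw0, w2Rw1, w2Rw2
Branch closes: p and ~p both at w1.
Every branch closes (one shown): valid in S5.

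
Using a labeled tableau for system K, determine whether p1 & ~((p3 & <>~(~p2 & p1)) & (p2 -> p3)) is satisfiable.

1. p1 & ~((p3 & <>~(~p2 & p1)) & (p2 -> p3)), w0
2. p1, w0   [&-rule on 1]
3. ~((p3 & <>~(~p2 & p1)) & (p2 -> p3)), w0   [&-rule on 1]
4. ~(p2 -> p3), w0   [~&-rule on 3 (branches; this branch)]
5. p2, w0   [~->-rule on 4]
6. ~p3, w0   [~->-rule on 4]

Satisfiable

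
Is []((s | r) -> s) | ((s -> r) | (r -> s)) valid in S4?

Tableau for the negation ~([]((s | r) -> s) | ((s -> r) | (r -> s))):
1. ~([]((s | r) -> s) | ((s -> r) | (r -> s))), 0
2. ~[]((s | r) -> s), 0
3. ~((s -> r) | (r -> s)), 0
4. ~(s -> r), 0
5. ~(r -> s), 0
6. s, 0
7. ~r, 0
8. r, 0
9. ~s, 0
Accessibility: 0R0
Branch closes: r and ~r both at 0.
All branches of the negation close; one closing branch shown above.

Valid in S4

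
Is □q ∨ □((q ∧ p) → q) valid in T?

Tableau for the negation ¬(□q ∨ □((q ∧ p) → q)):
1. ¬(□q ∨ □((q ∧ p) → q)), w0
2. ¬□q, w0
3. ¬□((q ∧ p) → q), w0
4. ¬q, w1
5. ¬((q ∧ p) → q), w2
6. q ∧ p, w2
7. ¬q, w2
8. q, w2
9. p, w2
Accessibility: w0Rw0, w0Rw1, w0Rw2, w1Rw1, w2Rw2
Branch closes: q and ¬q both at w2.
All branches of the negation close; one closing branch shown above.

Yes, valid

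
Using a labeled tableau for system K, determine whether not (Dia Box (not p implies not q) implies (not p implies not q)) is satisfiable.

Yes, satisfiable

1. not (Dia Box (not p implies not q) implies (not p implies not q)), 0
2. Dia Box (not p implies not q), 0   [neg-implies-rule on 1]
3. not (not p implies not q), 0   [neg-implies-rule on 1]
4. not p, 0   [neg-implies-rule on 3]
5. q, 0   [neg-implies-rule on 3]
6. Box (not p implies not q), 1   [Dia-rule on 2: fresh world 1, 0R1]
Accessibility: 0R1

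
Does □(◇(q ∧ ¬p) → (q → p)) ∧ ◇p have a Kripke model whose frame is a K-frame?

1. □(◇(q ∧ ¬p) → (q → p)) ∧ ◇p, 0
2. □(◇(q ∧ ¬p) → (q → p)), 0   [∧-rule on 1]
3. ◇p, 0   [∧-rule on 1]
4. p, 1   [◇-rule on 3: fresh world 1, 0R1]
5. ◇(q ∧ ¬p) → (q → p), 1   [□-rule on 2 via 0R1]
6. q → p, 1   [→-rule on 5 (branches; this branch)]
Accessibility: 0R1

Yes, satisfiable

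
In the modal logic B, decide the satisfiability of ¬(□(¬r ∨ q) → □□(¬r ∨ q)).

Satisfiable (open branch found)

1. ¬(□(¬r ∨ q) → □□(¬r ∨ q)), u
2. □(¬r ∨ q), u
3. ¬□□(¬r ∨ q), u
4. ¬r ∨ q, u
5. q, u
6. ¬□(¬r ∨ q), v
7. ¬r ∨ q, v
8. q, v
9. ¬(¬r ∨ q), w
10. r, w
11. ¬q, w
Accessibility: uRu, uRv, vRu, vRv, vRw, wRv, wRw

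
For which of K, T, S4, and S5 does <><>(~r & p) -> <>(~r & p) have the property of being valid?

S4-tableau for the negation ~(<><>(~r & p) -> <>(~r & p)):
1. ~(<><>(~r & p) -> <>(~r & p)), w0
2. <><>(~r & p), w0
3. ~<>(~r & p), w0
4. ~(~r & p), w0
5. ~p, w0
6. <>(~r & p), w1
7. ~(~r & p), w1
8. ~p, w1
9. ~r & p, w2
10. ~r, w2
11. p, w2
12. ~(~r & p), w2
13. ~p, w2
Accessibility: w0Rw0, w0Rw1, w0Rw2, w1Rw1, w1Rw2, w2Rw2
Branch closes: p and ~p both at w2.
Every branch closes (one shown): valid in S4, hence also in S5 (every theorem of S4 is a theorem of S5).
T-tableau for the negation ~(<><>(~r & p) -> <>(~r & p)):
1. ~(<><>(~r & p) -> <>(~r & p)), w0
2. <><>(~r & p), w0
3. ~<>(~r & p), w0
4. ~(~r & p), w0
5. ~p, w0
6. <>(~r & p), w1
7. ~(~r & p), w1
8. ~p, w1
9. ~r & p, w2
10. ~r, w2
11. p, w2
Accessibility: w0Rw0, w0Rw1, w1Rw1, w1Rw2, w2Rw2
Complete open branch: countermodel on a T-frame, so not valid in T, nor in K (the same frame is also a K-frame).

S4, S5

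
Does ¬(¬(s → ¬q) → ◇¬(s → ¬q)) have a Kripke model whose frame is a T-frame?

Unsatisfiable

1. ¬(¬(s → ¬q) → ◇¬(s → ¬q)), 0
2. ¬(s → ¬q), 0
3. ¬◇¬(s → ¬q), 0
4. s, 0
5. q, 0
6. s → ¬q, 0
7. ¬q, 0
Accessibility: 0R0
Branch closes: q and ¬q both at 0.
Every branch closes; the branch above is one of them.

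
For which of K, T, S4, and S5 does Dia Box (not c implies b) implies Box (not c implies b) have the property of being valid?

S5

S4-tableau for the negation not (Dia Box (not c implies b) implies Box (not c implies b)):
1. not (Dia Box (not c implies b) implies Box (not c implies b)), w0
2. Dia Box (not c implies b), w0   [neg-implies-rule on 1]
3. not Box (not c implies b), w0   [neg-implies-rule on 1]
4. Box (not c implies b), w1   [Dia-rule on 2: fresh world w1, w0Rw1]
5. not c implies b, w1   [Box-rule on 4 via w1Rw1]
6. b, w1   [implies-rule on 5 (branches; this branch)]
7. not (not c implies b), w2   [neg-Box-rule on 3: fresh world w2, w0Rw2]
8. not c, w2   [neg-implies-rule on 7]
9. not b, w2   [neg-implies-rule on 7]
Accessibility: w0Rw0, w0Rw1, w0Rw2, w1Rw1, w2Rw2
Complete open branch: countermodel on an S4-frame, so not valid in S4, nor in K, T (the same frame is also a K-frame and a T-frame).
S5-tableau for the negation not (Dia Box (not c implies b) implies Box (not c implies b)):
1. not (Dia Box (not c implies b) implies Box (not c implies b)), w0
2. Dia Box (not c implies b), w0   [neg-implies-rule on 1]
3. not Box (not c implies b), w0   [neg-implies-rule on 1]
4. Box (not c implies b), w1   [Dia-rule on 2: fresh world w1, w0Rw1]
5. not c implies b, w0   [Box-rule on 4 via w1Rw0]
6. not c implies b, w1   [Box-rule on 4 via w1Rw1]
7. b, w0   [implies-rule on 5 (branches; this branch)]
8. b, w1   [implies-rule on 6 (branches; this branch)]
9. not (not c implies b), w2   [neg-Box-rule on 3: fresh world w2, w0Rw2]
10. not c, w2   [neg-implies-rule on 9]
11. not b, w2   [neg-implies-rule on 9]
12. not c implies b, w2   [Box-rule on 4 via w1Rw2]
13. b, w2   [implies-rule on 12 (branches; this branch)]
Accessibility: w0Rw0, w0Rw1, w0Rw2, w1Rw0, w1Rw1, w1Rw2, w2Rw0, w2Rw1, w2Rw2
Branch closes: b and not b both at w2.
Every branch closes (one shown): valid in S5.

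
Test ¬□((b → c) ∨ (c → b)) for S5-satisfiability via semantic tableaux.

1. ¬□((b → c) ∨ (c → b)), w0
2. ¬((b → c) ∨ (c → b)), w1
3. ¬(b → c), w1
4. ¬(c → b), w1
5. b, w1
6. ¬c, w1
7. c, w1
8. ¬b, w1
Accessibility: w0Rw0, w0Rw1, w1Rw0, w1Rw1
Branch closes: c and ¬c both at w1.
(One branch shown.) All branches close.

Unsatisfiable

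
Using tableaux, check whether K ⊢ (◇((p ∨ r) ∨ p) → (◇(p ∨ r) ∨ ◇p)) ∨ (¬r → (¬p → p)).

Tableau for the negation ¬((◇((p ∨ r) ∨ p) → (◇(p ∨ r) ∨ ◇p)) ∨ (¬r → (¬p → p))):
1. ¬((◇((p ∨ r) ∨ p) → (◇(p ∨ r) ∨ ◇p)) ∨ (¬r → (¬p → p))), 0
2. ¬(◇((p ∨ r) ∨ p) → (◇(p ∨ r) ∨ ◇p)), 0
3. ¬(¬r → (¬p → p)), 0
4. ◇((p ∨ r) ∨ p), 0
5. ¬(◇(p ∨ r) ∨ ◇p), 0
6. ¬r, 0
7. ¬(¬p → p), 0
8. ¬◇(p ∨ r), 0
9. ¬◇p, 0
10. ¬p, 0
11. (p ∨ r) ∨ p, 1
12. ¬(p ∨ r), 1
13. ¬p, 1
14. ¬r, 1
15. p ∨ r, 1
16. r, 1
Accessibility: 0R1
Branch closes: r and ¬r both at 1.
Every branch of the negation's tableau closes; the branch above is one of them.

Valid in K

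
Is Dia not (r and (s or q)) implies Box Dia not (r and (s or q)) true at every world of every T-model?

No, not valid

Tableau for the negation not (Dia not (r and (s or q)) implies Box Dia not (r and (s or q))):
1. not (Dia not (r and (s or q)) implies Box Dia not (r and (s or q))), w0
2. Dia not (r and (s or q)), w0
3. not Box Dia not (r and (s or q)), w0
4. not (r and (s or q)), w1
5. not (s or q), w1
6. not s, w1
7. not q, w1
8. not Dia not (r and (s or q)), w2
9. r and (s or q), w2
10. r, w2
11. s or q, w2
12. q, w2
Accessibility: w0Rw0, w0Rw1, w0Rw2, w1Rw1, w2Rw2
The negation has an open branch (countermodel exists).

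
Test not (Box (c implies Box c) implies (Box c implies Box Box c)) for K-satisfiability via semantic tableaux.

1. not (Box (c implies Box c) implies (Box c implies Box Box c)), 0
2. Box (c implies Box c), 0   [neg-implies-rule on 1]
3. not (Box c implies Box Box c), 0   [neg-implies-rule on 1]
4. Box c, 0   [neg-implies-rule on 3]
5. not Box Box c, 0   [neg-implies-rule on 3]
6. not Box c, 1   [neg-Box-rule on 5: fresh world 1, 0R1]
7. c implies Box c, 1   [Box-rule on 2 via 0R1]
8. c, 1   [Box-rule on 4 via 0R1]
9. Box c, 1   [implies-rule on 7 (branches; this branch)]
10. not c, 2   [neg-Box-rule on 6: fresh world 2, 1R2]
11. c, 2   [Box-rule on 9 via 1R2]
Accessibility: 0R1, 1R2
Branch closes: c and not c both at 2.
(One branch shown.) All branches close.

No, unsatisfiable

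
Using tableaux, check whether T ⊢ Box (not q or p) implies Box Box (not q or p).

Tableau for the negation not (Box (not q or p) implies Box Box (not q or p)):
1. not (Box (not q or p) implies Box Box (not q or p)), u
2. Box (not q or p), u
3. not Box Box (not q or p), u
4. not q or p, u
5. p, u
6. not Box (not q or p), v
7. not q or p, v
8. p, v
9. not (not q or p), w
10. q, w
11. not p, w
Accessibility: uRu, uRv, vRv, vRw, wRw
The negation has an open branch (countermodel exists).

Not valid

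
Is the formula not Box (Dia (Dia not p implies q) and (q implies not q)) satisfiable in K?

1. not Box (Dia (Dia not p implies q) and (q implies not q)), w0
2. not (Dia (Dia not p implies q) and (q implies not q)), w1
3. not (q implies not q), w1
4. q, w1
Accessibility: w0Rw1

Yes, satisfiable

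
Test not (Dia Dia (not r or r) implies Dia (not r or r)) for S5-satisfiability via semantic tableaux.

1. not (Dia Dia (not r or r) implies Dia (not r or r)), 0
2. Dia Dia (not r or r), 0   [neg-implies-rule on 1]
3. not Dia (not r or r), 0   [neg-implies-rule on 1]
4. not (not r or r), 0   [neg-Dia-rule on 3 via 0R0]
5. r, 0   [neg-or-rule on 4]
6. not r, 0   [neg-or-rule on 4]
Accessibility: 0R0
Branch closes: r and not r both at 0.
All branches of the tableau close; one closing branch shown above.

Unsatisfiable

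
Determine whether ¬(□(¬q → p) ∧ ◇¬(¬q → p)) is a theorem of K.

Tableau for the negation □(¬q → p) ∧ ◇¬(¬q → p):
1. □(¬q → p) ∧ ◇¬(¬q → p), w0
2. □(¬q → p), w0
3. ◇¬(¬q → p), w0
4. ¬(¬q → p), w1
5. ¬q, w1
6. ¬p, w1
7. ¬q → p, w1
8. p, w1
Accessibility: w0Rw1
Branch closes: p and ¬p both at w1.
All branches of the negation close; one closing branch shown above.

Yes, valid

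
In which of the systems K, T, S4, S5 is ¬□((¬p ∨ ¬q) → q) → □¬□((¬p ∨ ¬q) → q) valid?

S5

S4-tableau for the negation ¬(¬□((¬p ∨ ¬q) → q) → □¬□((¬p ∨ ¬q) → q)):
1. ¬(¬□((¬p ∨ ¬q) → q) → □¬□((¬p ∨ ¬q) → q)), w0
2. ¬□((¬p ∨ ¬q) → q), w0
3. ¬□¬□((¬p ∨ ¬q) → q), w0
4. ¬((¬p ∨ ¬q) → q), w1
5. ¬p ∨ ¬q, w1
6. ¬q, w1
7. □((¬p ∨ ¬q) → q), w2
8. (¬p ∨ ¬q) → q, w2
9. q, w2
Accessibility: w0Rw0, w0Rw1, w0Rw2, w1Rw1, w2Rw2
Complete open branch: countermodel on an S4-frame, so not valid in S4, nor in K, T (the same frame is also a K-frame and a T-frame).
S5-tableau for the negation ¬(¬□((¬p ∨ ¬q) → q) → □¬□((¬p ∨ ¬q) → q)):
1. ¬(¬□((¬p ∨ ¬q) → q) → □¬□((¬p ∨ ¬q) → q)), w0
2. ¬□((¬p ∨ ¬q) → q), w0
3. ¬□¬□((¬p ∨ ¬q) → q), w0
4. ¬((¬p ∨ ¬q) → q), w1
5. ¬p ∨ ¬q, w1
6. ¬q, w1
7. □((¬p ∨ ¬q) → q), w2
8. (¬p ∨ ¬q) → q, w0
9. (¬p ∨ ¬q) → q, w1
10. (¬p ∨ ¬q) → q, w2
11. ¬(¬p ∨ ¬q), w0
12. p, w0
13. q, w0
14. ¬(¬p ∨ ¬q), w1
15. p, w1
16. q, w1
Accessibility: w0Rw0, w0Rw1, w0Rw2, w1Rw0, w1Rw1, w1Rw2, w2Rw0, w2Rw1, w2Rw2
Branch closes: q and ¬q both at w1.
Every branch closes (one shown): valid in S5.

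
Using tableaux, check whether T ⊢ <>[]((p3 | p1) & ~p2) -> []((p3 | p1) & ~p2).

Tableau for the negation ~(<>[]((p3 | p1) & ~p2) -> []((p3 | p1) & ~p2)):
1. ~(<>[]((p3 | p1) & ~p2) -> []((p3 | p1) & ~p2)), w0
2. <>[]((p3 | p1) & ~p2), w0
3. ~[]((p3 | p1) & ~p2), w0
4. []((p3 | p1) & ~p2), w1
5. (p3 | p1) & ~p2, w1
6. p3 | p1, w1
7. ~p2, w1
8. p1, w1
9. ~((p3 | p1) & ~p2), w2
10. p2, w2
Accessibility: w0Rw0, w0Rw1, w0Rw2, w1Rw1, w2Rw2
The negation has an open branch (countermodel exists).

Invalid (countermodel exists)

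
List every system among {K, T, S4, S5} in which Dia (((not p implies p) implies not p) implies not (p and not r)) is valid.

T, S4, S5

T-tableau for the negation not Dia (((not p implies p) implies not p) implies not (p and not r)):
1. not Dia (((not p implies p) implies not p) implies not (p and not r)), u
2. not (((not p implies p) implies not p) implies not (p and not r)), u   [neg-Dia-rule on 1 via uRu]
3. (not p implies p) implies not p, u   [neg-implies-rule on 2]
4. p and not r, u   [neg-implies-rule on 2]
5. p, u   [and-rule on 4]
6. not r, u   [and-rule on 4]
7. not (not p implies p), u   [implies-rule on 3 (branches; this branch)]
8. not p, u   [neg-implies-rule on 7]
Accessibility: uRu
Branch closes: p and not p both at u.
Every branch closes (one shown): valid in T, hence also in S4, S5 (every theorem of T is a theorem of S4 and S5).
K-tableau for the negation not Dia (((not p implies p) implies not p) implies not (p and not r)):
1. not Dia (((not p implies p) implies not p) implies not (p and not r)), u
Complete open branch: countermodel on a K-frame, so not valid in K.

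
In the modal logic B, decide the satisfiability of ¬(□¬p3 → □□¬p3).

1. ¬(□¬p3 → □□¬p3), u
2. □¬p3, u
3. ¬□□¬p3, u
4. ¬p3, u
5. ¬□¬p3, v
6. ¬p3, v
7. p3, w
Accessibility: uRu, uRv, vRu, vRv, vRw, wRv, wRw

Yes, satisfiable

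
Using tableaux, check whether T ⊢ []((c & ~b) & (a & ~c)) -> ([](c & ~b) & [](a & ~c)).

Valid in T

Tableau for the negation ~([]((c & ~b) & (a & ~c)) -> ([](c & ~b) & [](a & ~c))):
1. ~([]((c & ~b) & (a & ~c)) -> ([](c & ~b) & [](a & ~c))), w0
2. []((c & ~b) & (a & ~c)), w0
3. ~([](c & ~b) & [](a & ~c)), w0
4. (c & ~b) & (a & ~c), w0
5. c & ~b, w0
6. a & ~c, w0
7. c, w0
8. ~b, w0
9. a, w0
10. ~c, w0
Accessibility: w0Rw0
Branch closes: c and ~c both at w0.
Every branch of the negation's tableau closes; the branch above is one of them.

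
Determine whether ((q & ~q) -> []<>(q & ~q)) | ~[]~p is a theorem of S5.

Tableau for the negation ~(((q & ~q) -> []<>(q & ~q)) | ~[]~p):
1. ~(((q & ~q) -> []<>(q & ~q)) | ~[]~p), 0
2. ~((q & ~q) -> []<>(q & ~q)), 0   [~|-rule on 1]
3. []~p, 0   [~|-rule on 1]
4. q & ~q, 0   [~->-rule on 2]
5. ~[]<>(q & ~q), 0   [~->-rule on 2]
6. q, 0   [&-rule on 4]
7. ~q, 0   [&-rule on 4]
Accessibility: 0R0
Branch closes: q and ~q both at 0.
Every branch of the negation's tableau closes; the branch above is one of them.

Valid in S5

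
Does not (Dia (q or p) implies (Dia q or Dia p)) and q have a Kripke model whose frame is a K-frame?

Unsatisfiable

1. not (Dia (q or p) implies (Dia q or Dia p)) and q, 0
2. not (Dia (q or p) implies (Dia q or Dia p)), 0
3. q, 0
4. Dia (q or p), 0
5. not (Dia q or Dia p), 0
6. not Dia q, 0
7. not Dia p, 0
8. q or p, 1
9. not q, 1
10. not p, 1
11. p, 1
Accessibility: 0R1
Branch closes: p and not p both at 1.
Every branch closes; the branch above is one of them.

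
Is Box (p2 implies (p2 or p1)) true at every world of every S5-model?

Tableau for the negation not Box (p2 implies (p2 or p1)):
1. not Box (p2 implies (p2 or p1)), u
2. not (p2 implies (p2 or p1)), v
3. p2, v
4. not (p2 or p1), v
5. not p2, v
6. not p1, v
Accessibility: uRu, uRv, vRu, vRv
Branch closes: p2 and not p2 both at v.
Every branch of the negation's tableau closes; the branch above is one of them.

Yes, valid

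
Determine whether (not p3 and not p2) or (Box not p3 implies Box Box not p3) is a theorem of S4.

Tableau for the negation not ((not p3 and not p2) or (Box not p3 implies Box Box not p3)):
1. not ((not p3 and not p2) or (Box not p3 implies Box Box not p3)), 0
2. not (not p3 and not p2), 0
3. not (Box not p3 implies Box Box not p3), 0
4. Box not p3, 0
5. not Box Box not p3, 0
6. not p3, 0
7. p2, 0
8. not Box not p3, 1
9. not p3, 1
10. p3, 2
11. not p3, 2
Accessibility: 0R0, 0R1, 0R2, 1R1, 1R2, 2R2
Branch closes: p3 and not p3 both at 2.
Every branch of the negation's tableau closes; the branch above is one of them.

Valid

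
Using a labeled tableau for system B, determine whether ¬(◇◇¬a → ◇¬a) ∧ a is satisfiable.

1. ¬(◇◇¬a → ◇¬a) ∧ a, w0
2. ¬(◇◇¬a → ◇¬a), w0   [∧-rule on 1]
3. a, w0   [∧-rule on 1]
4. ◇◇¬a, w0   [¬→-rule on 2]
5. ¬◇¬a, w0   [¬→-rule on 2]
6. ◇¬a, w1   [◇-rule on 4: fresh world w1, w0Rw1]
7. a, w1   [¬◇-rule on 5 via w0Rw1]
8. ¬a, w2   [◇-rule on 6: fresh world w2, w1Rw2]
Accessibility: w0Rw0, w0Rw1, w1Rw0, w1Rw1, w1Rw2, w2Rw1, w2Rw2

Yes, satisfiable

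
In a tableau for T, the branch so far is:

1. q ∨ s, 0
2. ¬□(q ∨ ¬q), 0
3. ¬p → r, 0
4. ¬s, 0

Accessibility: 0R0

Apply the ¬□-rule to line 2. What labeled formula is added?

a fresh world 1 with 0R1, and ¬(q ∨ ¬q) at 1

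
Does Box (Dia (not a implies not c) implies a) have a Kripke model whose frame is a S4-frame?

Satisfiable (open branch found)

1. Box (Dia (not a implies not c) implies a), u
2. Dia (not a implies not c) implies a, u
3. a, u
Accessibility: uRu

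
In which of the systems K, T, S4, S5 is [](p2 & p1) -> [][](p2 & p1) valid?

S4, S5

S4-tableau for the negation ~([](p2 & p1) -> [][](p2 & p1)):
1. ~([](p2 & p1) -> [][](p2 & p1)), w0
2. [](p2 & p1), w0
3. ~[][](p2 & p1), w0
4. p2 & p1, w0
5. p2, w0
6. p1, w0
7. ~[](p2 & p1), w1
8. p2 & p1, w1
9. p2, w1
10. p1, w1
11. ~(p2 & p1), w2
12. p2 & p1, w2
13. p2, w2
14. p1, w2
15. ~p1, w2
Accessibility: w0Rw0, w0Rw1, w0Rw2, w1Rw1, w1Rw2, w2Rw2
Branch closes: p1 and ~p1 both at w2.
Every branch closes (one shown): valid in S4, hence also in S5 (every theorem of S4 is a theorem of S5).
T-tableau for the negation ~([](p2 & p1) -> [][](p2 & p1)):
1. ~([](p2 & p1) -> [][](p2 & p1)), w0
2. [](p2 & p1), w0
3. ~[][](p2 & p1), w0
4. p2 & p1, w0
5. p2, w0
6. p1, w0
7. ~[](p2 & p1), w1
8. p2 & p1, w1
9. p2, w1
10. p1, w1
11. ~(p2 & p1), w2
12. ~p1, w2
Accessibility: w0Rw0, w0Rw1, w1Rw1, w1Rw2, w2Rw2
Complete open branch: countermodel on a T-frame, so not valid in T, nor in K (the same frame is also a K-frame).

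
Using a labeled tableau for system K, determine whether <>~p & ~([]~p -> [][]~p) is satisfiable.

1. <>~p & ~([]~p -> [][]~p), 0
2. <>~p, 0
3. ~([]~p -> [][]~p), 0
4. []~p, 0
5. ~[][]~p, 0
6. ~p, 1
7. ~[]~p, 2
8. ~p, 2
9. p, 3
Accessibility: 0R1, 0R2, 2R3

Satisfiable (open branch found)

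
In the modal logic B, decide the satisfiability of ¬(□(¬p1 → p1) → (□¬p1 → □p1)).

1. ¬(□(¬p1 → p1) → (□¬p1 → □p1)), u
2. □(¬p1 → p1), u   [¬→-rule on 1]
3. ¬(□¬p1 → □p1), u   [¬→-rule on 1]
4. □¬p1, u   [¬→-rule on 3]
5. ¬□p1, u   [¬→-rule on 3]
6. ¬p1 → p1, u   [□-rule on 2 via uRu]
7. ¬p1, u   [□-rule on 4 via uRu]
8. p1, u   [→-rule on 6 (branches; this branch)]
Accessibility: uRu
Branch closes: p1 and ¬p1 both at u.
Every branch closes; the branch above is one of them.

No, unsatisfiable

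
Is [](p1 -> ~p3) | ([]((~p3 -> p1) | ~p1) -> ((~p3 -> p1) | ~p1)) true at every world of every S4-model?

Valid

Tableau for the negation ~([](p1 -> ~p3) | ([]((~p3 -> p1) | ~p1) -> ((~p3 -> p1) | ~p1))):
1. ~([](p1 -> ~p3) | ([]((~p3 -> p1) | ~p1) -> ((~p3 -> p1) | ~p1))), 0
2. ~[](p1 -> ~p3), 0   [~|-rule on 1]
3. ~([]((~p3 -> p1) | ~p1) -> ((~p3 -> p1) | ~p1)), 0   [~|-rule on 1]
4. []((~p3 -> p1) | ~p1), 0   [~->-rule on 3]
5. ~((~p3 -> p1) | ~p1), 0   [~->-rule on 3]
6. ~(~p3 -> p1), 0   [~|-rule on 5]
7. p1, 0   [~|-rule on 5]
8. ~p3, 0   [~->-rule on 6]
9. ~p1, 0   [~->-rule on 6]
Accessibility: 0R0
Branch closes: p1 and ~p1 both at 0.
All branches of the negation close; one closing branch shown above.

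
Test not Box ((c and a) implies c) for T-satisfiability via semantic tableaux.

1. not Box ((c and a) implies c), w0
2. not ((c and a) implies c), w1
3. c and a, w1
4. not c, w1
5. c, w1
6. a, w1
Accessibility: w0Rw0, w0Rw1, w1Rw1
Branch closes: c and not c both at w1.
(One branch shown.) All branches close.

Unsatisfiable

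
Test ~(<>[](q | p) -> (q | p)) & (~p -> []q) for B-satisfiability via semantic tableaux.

Unsatisfiable

1. ~(<>[](q | p) -> (q | p)) & (~p -> []q), w0
2. ~(<>[](q | p) -> (q | p)), w0
3. ~p -> []q, w0
4. <>[](q | p), w0
5. ~(q | p), w0
6. ~q, w0
7. ~p, w0
8. []q, w0
9. q, w0
Accessibility: w0Rw0
Branch closes: q and ~q both at w0.
Every branch closes; the branch above is one of them.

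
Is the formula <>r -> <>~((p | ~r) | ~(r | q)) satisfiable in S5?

Satisfiable

1. <>r -> <>~((p | ~r) | ~(r | q)), w0
2. <>~((p | ~r) | ~(r | q)), w0   [->-rule on 1 (branches; this branch)]
3. ~((p | ~r) | ~(r | q)), w1   [<>-rule on 2: fresh world w1, w0Rw1]
4. ~(p | ~r), w1   [~|-rule on 3]
5. r | q, w1   [~|-rule on 3]
6. ~p, w1   [~|-rule on 4]
7. r, w1   [~|-rule on 4]
8. q, w1   [|-rule on 5 (branches; this branch)]
Accessibility: w0Rw0, w0Rw1, w1Rw0, w1Rw1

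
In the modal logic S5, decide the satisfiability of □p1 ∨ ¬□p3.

1. □p1 ∨ ¬□p3, u
2. ¬□p3, u
3. ¬p3, v
Accessibility: uRu, uRv, vRu, vRv

Satisfiable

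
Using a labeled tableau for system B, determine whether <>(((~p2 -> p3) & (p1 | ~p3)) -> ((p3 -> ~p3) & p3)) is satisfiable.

1. <>(((~p2 -> p3) & (p1 | ~p3)) -> ((p3 -> ~p3) & p3)), 0
2. ((~p2 -> p3) & (p1 | ~p3)) -> ((p3 -> ~p3) & p3), 1   [<>-rule on 1: fresh world 1, 0R1]
3. ~((~p2 -> p3) & (p1 | ~p3)), 1   [->-rule on 2 (branches; this branch)]
4. ~(p1 | ~p3), 1   [~&-rule on 3 (branches; this branch)]
5. ~p1, 1   [~|-rule on 4]
6. p3, 1   [~|-rule on 4]
Accessibility: 0R0, 0R1, 1R0, 1R1

Satisfiable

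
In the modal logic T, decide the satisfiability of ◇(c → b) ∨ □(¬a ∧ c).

Yes, satisfiable

1. ◇(c → b) ∨ □(¬a ∧ c), w0
2. □(¬a ∧ c), w0   [∨-rule on 1 (branches; this branch)]
3. ¬a ∧ c, w0   [□-rule on 2 via w0Rw0]
4. ¬a, w0   [∧-rule on 3]
5. c, w0   [∧-rule on 3]
Accessibility: w0Rw0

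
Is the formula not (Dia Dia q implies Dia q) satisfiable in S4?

1. not (Dia Dia q implies Dia q), u
2. Dia Dia q, u   [neg-implies-rule on 1]
3. not Dia q, u   [neg-implies-rule on 1]
4. not q, u   [neg-Dia-rule on 3 via uRu]
5. Dia q, v   [Dia-rule on 2: fresh world v, uRv]
6. not q, v   [neg-Dia-rule on 3 via uRv]
7. q, w   [Dia-rule on 5: fresh world w, vRw]
8. not q, w   [neg-Dia-rule on 3 via uRw]
Accessibility: uRu, uRv, uRw, vRv, vRw, wRw
Branch closes: q and not q both at w.
(One branch shown.) All branches close.

Unsatisfiable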